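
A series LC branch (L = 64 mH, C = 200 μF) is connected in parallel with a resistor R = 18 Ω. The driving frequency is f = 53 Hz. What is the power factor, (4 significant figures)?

ω = 2πf = 333.0 rad/s
X_L = ωL = 21.31 Ω
X_C = 1/(ωC) = 15.01 Ω
Branch 1: Z₁ = R = 18.00 Ω
Branch 2 (series LC): Z₂ = j(X_L − X_C) = j6.298 Ω
Parallel: Z = Z₁Z₂/(Z₁+Z₂), |Z| = 5.945 Ω, ∠Z = 70.72°
cos φ = cos(70.72°) = 0.3303

0.3303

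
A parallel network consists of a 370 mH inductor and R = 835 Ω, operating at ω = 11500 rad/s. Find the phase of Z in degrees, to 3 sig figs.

X_L = ωL = 4260 Ω
Parallel: admittances add. Y = 1/R + 1/(jωL)
Y = (0.00120 − j0.000235) S
|Y| = 0.00122 S → |Z| = 1/|Y| = 819 Ω, ∠Z = −∠Y = 11.1°

11.1°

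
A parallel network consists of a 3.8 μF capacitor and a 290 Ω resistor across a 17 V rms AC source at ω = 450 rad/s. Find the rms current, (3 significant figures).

X_C = 1/(ωC) = 585 Ω
Parallel: admittances add. Y = 1/R + jωC
Y = (0.00345 + j0.00171) S
|Y| = 0.00385 S → |Z| = 1/|Y| = 260 Ω, ∠Z = −∠Y = -26.4°
I = V/|Z| = 17/260 = 65.4 mA

65.4 mA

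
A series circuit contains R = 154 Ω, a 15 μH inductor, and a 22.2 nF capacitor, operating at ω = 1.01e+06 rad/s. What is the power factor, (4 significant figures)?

0.9822

X_L = ωL = 15.15 Ω
X_C = 1/(ωC) = 44.60 Ω
Net reactance X = X_L − X_C = -29.45 Ω
Z = 154.0 − j29.45 Ω
|Z| = √(154.0² + 29.45²) = 156.8 Ω
∠Z = arctan(-29.45/154.0) = -10.83°
cos φ = cos(-10.83°) = 0.9822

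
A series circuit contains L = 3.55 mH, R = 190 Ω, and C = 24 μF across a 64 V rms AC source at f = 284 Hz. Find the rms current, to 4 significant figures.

335.5 mA

ω = 2πf = 1784 rad/s
X_L = ωL = 6.335 Ω
X_C = 1/(ωC) = 23.35 Ω
Net reactance X = X_L − X_C = -17.02 Ω
Z = 190.0 − j17.02 Ω
|Z| = √(190.0² + 17.02²) = 190.8 Ω
I = V/|Z| = 64/190.8 = 335.5 mA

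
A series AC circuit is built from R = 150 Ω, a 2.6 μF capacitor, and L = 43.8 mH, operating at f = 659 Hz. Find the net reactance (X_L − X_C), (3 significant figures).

ω = 2πf = 4141 rad/s
X_L = ωL = 181 Ω
X_C = 1/(ωC) = 92.9 Ω
X = 181 − 92.9 = 88.5 Ω

88.5 Ω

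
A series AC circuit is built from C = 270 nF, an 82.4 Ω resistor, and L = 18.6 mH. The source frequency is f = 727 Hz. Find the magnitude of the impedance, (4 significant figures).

730.5 Ω

ω = 2πf = 4568 rad/s
X_L = ωL = 84.96 Ω
X_C = 1/(ωC) = 810.8 Ω
Net reactance X = X_L − X_C = -725.9 Ω
Z = 82.40 − j725.9 Ω
|Z| = √(82.40² + 725.9²) = 730.5 Ω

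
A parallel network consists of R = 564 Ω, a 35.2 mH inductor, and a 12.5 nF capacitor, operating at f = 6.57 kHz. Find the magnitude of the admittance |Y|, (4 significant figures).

ω = 2πf = 41280 rad/s
X_L = ωL = 1453 Ω
X_C = 1/(ωC) = 1938 Ω
Parallel: admittances add. Y = 1/R + 1/(jωL) + jωC
Y = (0.001773 − j0.0001722) S
|Y| = 0.001781 S → |Z| = 1/|Y| = 561.4 Ω, ∠Z = −∠Y = 5.547°

1.781 mS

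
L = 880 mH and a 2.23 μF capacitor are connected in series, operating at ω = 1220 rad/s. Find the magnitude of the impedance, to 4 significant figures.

706.0 Ω

X_L = ωL = 1074 Ω
X_C = 1/(ωC) = 367.6 Ω
Net reactance X = X_L − X_C = 706.0 Ω
Z = j706.0 Ω
|Z| = √(0² + 706.0²) = 706.0 Ω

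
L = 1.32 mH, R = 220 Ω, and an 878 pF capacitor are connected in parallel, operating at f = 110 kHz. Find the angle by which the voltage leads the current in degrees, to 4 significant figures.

ω = 2πf = 691200 rad/s
X_L = ωL = 912.3 Ω
X_C = 1/(ωC) = 1648 Ω
Parallel: admittances add. Y = 1/R + 1/(jωL) + jωC
Y = (0.004545 − j0.0004893) S
|Y| = 0.004572 S → |Z| = 1/|Y| = 218.7 Ω, ∠Z = −∠Y = 6.144°

6.144°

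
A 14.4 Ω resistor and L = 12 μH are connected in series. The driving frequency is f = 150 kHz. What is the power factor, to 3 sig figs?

ω = 2πf = 942500 rad/s
X_L = ωL = 11.3 Ω
Z = 14.4 + j11.3 Ω
|Z| = √(14.4² + 11.3²) = 18.3 Ω
∠Z = arctan(11.3/14.4) = 38.1°
cos φ = cos(38.1°) = 0.786

0.786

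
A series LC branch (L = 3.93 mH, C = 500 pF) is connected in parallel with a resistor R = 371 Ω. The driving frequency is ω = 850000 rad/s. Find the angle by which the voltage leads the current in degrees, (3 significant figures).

20.6°

X_L = ωL = 3340 Ω
X_C = 1/(ωC) = 2350 Ω
Branch 1: Z₁ = R = 371 Ω
Branch 2 (series LC): Z₂ = j(X_L − X_C) = j988 Ω
Parallel: Z = Z₁Z₂/(Z₁+Z₂), |Z| = 347 Ω, ∠Z = 20.6°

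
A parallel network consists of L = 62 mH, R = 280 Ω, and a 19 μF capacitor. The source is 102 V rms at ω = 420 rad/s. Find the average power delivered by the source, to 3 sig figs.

X_L = ωL = 26.0 Ω
X_C = 1/(ωC) = 125 Ω
Parallel: admittances add. Y = 1/R + 1/(jωL) + jωC
Y = (0.00357 − j0.0304) S
|Y| = 0.0306 S → |Z| = 1/|Y| = 32.6 Ω, ∠Z = −∠Y = 83.3°
I = V/|Z| = 3.12 A
P = VI cos φ = 102 × 3.12 × cos(83.3°) = 37.2 W

37.2 W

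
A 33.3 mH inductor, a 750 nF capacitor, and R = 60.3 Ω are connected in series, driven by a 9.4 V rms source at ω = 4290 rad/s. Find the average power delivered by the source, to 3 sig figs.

167 mW

X_L = ωL = 143 Ω
X_C = 1/(ωC) = 311 Ω
Net reactance X = X_L − X_C = -168 Ω
Z = 60.3 − j168 Ω
|Z| = √(60.3² + 168²) = 178 Ω
∠Z = arctan(-168/60.3) = -70.2°
I = V/|Z| = 52.7 mA
P = VI cos φ = 9.4 × 0.0527 × cos(-70.2°) = 167 mW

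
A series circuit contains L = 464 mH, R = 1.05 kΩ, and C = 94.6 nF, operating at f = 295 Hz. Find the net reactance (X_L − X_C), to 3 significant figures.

-4840 Ω

ω = 2πf = 1854 rad/s
X_L = ωL = 860 Ω
X_C = 1/(ωC) = 5700 Ω
X = 860 − 5700 = -4840 Ω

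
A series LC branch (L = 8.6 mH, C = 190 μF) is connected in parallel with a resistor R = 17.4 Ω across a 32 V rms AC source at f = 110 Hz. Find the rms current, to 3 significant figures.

19.2 A

ω = 2πf = 691.2 rad/s
X_L = ωL = 5.94 Ω
X_C = 1/(ωC) = 7.62 Ω
Branch 1: Z₁ = R = 17.4 Ω
Branch 2 (series LC): Z₂ = j(X_L − X_C) = −j1.67 Ω
Parallel: Z = Z₁Z₂/(Z₁+Z₂), |Z| = 1.66 Ω, ∠Z = -84.5°
I = V/|Z| = 32/1.66 = 19.2 A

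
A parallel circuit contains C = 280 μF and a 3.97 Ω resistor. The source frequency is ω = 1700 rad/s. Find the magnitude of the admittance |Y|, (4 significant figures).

X_C = 1/(ωC) = 2.101 Ω
Parallel: admittances add. Y = 1/R + jωC
Y = (0.2519 + j0.4760) S
|Y| = 0.5385 S → |Z| = 1/|Y| = 1.857 Ω, ∠Z = −∠Y = -62.11°

538.5 mS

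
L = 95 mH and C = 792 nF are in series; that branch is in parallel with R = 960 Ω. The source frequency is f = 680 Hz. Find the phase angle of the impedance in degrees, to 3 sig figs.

ω = 2πf = 4273 rad/s
X_L = ωL = 406 Ω
X_C = 1/(ωC) = 296 Ω
Branch 1: Z₁ = R = 960 Ω
Branch 2 (series LC): Z₂ = j(X_L − X_C) = j110 Ω
Parallel: Z = Z₁Z₂/(Z₁+Z₂), |Z| = 110 Ω, ∠Z = 83.4°

83.4°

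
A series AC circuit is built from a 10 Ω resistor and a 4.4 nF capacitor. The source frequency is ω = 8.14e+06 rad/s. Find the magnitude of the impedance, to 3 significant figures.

29.7 Ω

X_C = 1/(ωC) = 27.9 Ω
Z = 10.0 − j27.9 Ω
|Z| = √(10.0² + 27.9²) = 29.7 Ω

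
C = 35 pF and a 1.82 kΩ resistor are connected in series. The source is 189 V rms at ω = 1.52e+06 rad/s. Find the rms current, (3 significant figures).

X_C = 1/(ωC) = 18800 Ω
Z = 1820 − j18800 Ω
|Z| = √(1820² + 18800²) = 18900 Ω
I = V/|Z| = 189/18900 = 10.0 mA

10.0 mA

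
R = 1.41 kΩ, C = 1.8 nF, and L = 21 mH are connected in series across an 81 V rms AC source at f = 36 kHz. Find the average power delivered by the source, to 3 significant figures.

ω = 2πf = 226200 rad/s
X_L = ωL = 4750 Ω
X_C = 1/(ωC) = 2460 Ω
Net reactance X = X_L − X_C = 2290 Ω
Z = 1410 + j2290 Ω
|Z| = √(1410² + 2290²) = 2690 Ω
∠Z = arctan(2290/1410) = 58.4°
I = V/|Z| = 30.1 mA
P = VI cos φ = 81 × 0.0301 × cos(58.4°) = 1.28 W

1.28 W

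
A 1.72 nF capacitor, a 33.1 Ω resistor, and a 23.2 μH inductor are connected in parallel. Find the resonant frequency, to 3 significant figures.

797 kHz

ω₀ = 1/√(LC) = 1/√(2.32e-05 × 1.72e-09) = 5.006e+06 rad/s
f₀ = ω₀/(2π) = 797 kHz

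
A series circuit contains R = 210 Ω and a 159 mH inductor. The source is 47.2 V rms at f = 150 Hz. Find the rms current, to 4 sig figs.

183.0 mA

ω = 2πf = 942.5 rad/s
X_L = ωL = 149.9 Ω
Z = 210.0 + j149.9 Ω
|Z| = √(210.0² + 149.9²) = 258.0 Ω
I = V/|Z| = 47.2/258.0 = 183.0 mA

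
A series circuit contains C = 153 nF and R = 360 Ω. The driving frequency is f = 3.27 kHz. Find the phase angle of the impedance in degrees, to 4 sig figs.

-41.47°

ω = 2πf = 20550 rad/s
X_C = 1/(ωC) = 318.1 Ω
Z = 360.0 − j318.1 Ω
|Z| = √(360.0² + 318.1²) = 480.4 Ω
∠Z = arctan(-318.1/360.0) = -41.47°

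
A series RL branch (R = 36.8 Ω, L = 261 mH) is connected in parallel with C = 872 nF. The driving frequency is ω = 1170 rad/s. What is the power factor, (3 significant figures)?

0.174

X_L = ωL = 305 Ω
X_C = 1/(ωC) = 980 Ω
Branch 1 (R+jX_L): Z₁ = 36.8 + j305 Ω, |Z₁| = 308 Ω
Branch 2 (−jX_C): Z₂ = −j980 Ω
Parallel: Z = Z₁Z₂/(Z₁+Z₂), |Z| = 446 Ω, ∠Z = 80.0°
cos φ = cos(80.0°) = 0.174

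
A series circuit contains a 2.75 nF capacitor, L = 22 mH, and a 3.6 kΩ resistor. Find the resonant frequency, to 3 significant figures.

20.5 kHz

ω₀ = 1/√(LC) = 1/√(0.022 × 2.75e-09) = 128600 rad/s
f₀ = ω₀/(2π) = 20.5 kHz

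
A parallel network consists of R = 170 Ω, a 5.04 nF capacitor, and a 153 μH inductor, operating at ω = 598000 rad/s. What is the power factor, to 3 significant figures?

X_L = ωL = 91.5 Ω
X_C = 1/(ωC) = 332 Ω
Parallel: admittances add. Y = 1/R + 1/(jωL) + jωC
Y = (0.00588 − j0.00792) S
|Y| = 0.00986 S → |Z| = 1/|Y| = 101 Ω, ∠Z = −∠Y = 53.4°
cos φ = cos(53.4°) = 0.596

0.596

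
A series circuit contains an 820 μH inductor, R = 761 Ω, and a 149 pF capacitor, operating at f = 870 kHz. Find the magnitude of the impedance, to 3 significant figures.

3340 Ω

ω = 2πf = 5.466e+06 rad/s
X_L = ωL = 4480 Ω
X_C = 1/(ωC) = 1230 Ω
Net reactance X = X_L − X_C = 3250 Ω
Z = 761 + j3250 Ω
|Z| = √(761² + 3250²) = 3340 Ω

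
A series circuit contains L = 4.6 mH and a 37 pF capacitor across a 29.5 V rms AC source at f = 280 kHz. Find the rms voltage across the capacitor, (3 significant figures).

62.3 V

ω = 2πf = 1.759e+06 rad/s
X_L = ωL = 8090 Ω
X_C = 1/(ωC) = 15400 Ω
Net reactance X = X_L − X_C = -7270 Ω
Z = − j7270 Ω
|Z| = √(0² + 7270²) = 7270 Ω
I = V/|Z| = 4.06 mA
V_C = I·|Z_C| = 0.00406 × 15400 = 62.3 V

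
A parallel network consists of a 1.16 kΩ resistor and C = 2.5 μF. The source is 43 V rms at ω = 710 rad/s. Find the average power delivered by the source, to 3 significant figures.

1.59 W

X_C = 1/(ωC) = 563 Ω
Parallel: admittances add. Y = 1/R + jωC
Y = (0.000862 + j0.00178) S
|Y| = 0.00197 S → |Z| = 1/|Y| = 507 Ω, ∠Z = −∠Y = -64.1°
I = V/|Z| = 84.9 mA
P = VI cos φ = 43 × 0.0849 × cos(-64.1°) = 1.59 W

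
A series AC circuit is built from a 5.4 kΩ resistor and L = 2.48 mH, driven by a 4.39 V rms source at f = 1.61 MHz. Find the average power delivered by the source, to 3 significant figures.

ω = 2πf = 1.012e+07 rad/s
X_L = ωL = 25100 Ω
Z = 5400 + j25100 Ω
|Z| = √(5400² + 25100²) = 25700 Ω
∠Z = arctan(25100/5400) = 77.9°
I = V/|Z| = 171 μA
P = VI cos φ = 4.39 × 0.000171 × cos(77.9°) = 158 μW

158 μW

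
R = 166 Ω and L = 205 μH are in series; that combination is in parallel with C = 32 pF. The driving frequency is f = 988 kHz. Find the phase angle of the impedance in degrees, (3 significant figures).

ω = 2πf = 6.208e+06 rad/s
X_L = ωL = 1270 Ω
X_C = 1/(ωC) = 5030 Ω
Branch 1 (R+jX_L): Z₁ = 166 + j1270 Ω, |Z₁| = 1280 Ω
Branch 2 (−jX_C): Z₂ = −j5030 Ω
Parallel: Z = Z₁Z₂/(Z₁+Z₂), |Z| = 1720 Ω, ∠Z = 80.0°

80.0°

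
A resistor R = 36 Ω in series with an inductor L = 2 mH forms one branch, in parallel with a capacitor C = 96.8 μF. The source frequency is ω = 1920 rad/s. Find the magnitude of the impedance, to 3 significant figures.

X_L = ωL = 3.84 Ω
X_C = 1/(ωC) = 5.38 Ω
Branch 1 (R+jX_L): Z₁ = 36.0 + j3.84 Ω, |Z₁| = 36.2 Ω
Branch 2 (−jX_C): Z₂ = −j5.38 Ω
Parallel: Z = Z₁Z₂/(Z₁+Z₂), |Z| = 5.41 Ω, ∠Z = -81.5°

5.41 Ω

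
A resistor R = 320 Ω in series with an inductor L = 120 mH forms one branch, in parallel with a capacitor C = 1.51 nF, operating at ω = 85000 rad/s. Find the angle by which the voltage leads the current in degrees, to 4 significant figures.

-84.23°

X_L = ωL = 10200 Ω
X_C = 1/(ωC) = 7791 Ω
Branch 1 (R+jX_L): Z₁ = 320.0 + j10200 Ω, |Z₁| = 10210 Ω
Branch 2 (−jX_C): Z₂ = −j7791 Ω
Parallel: Z = Z₁Z₂/(Z₁+Z₂), |Z| = 32720 Ω, ∠Z = -84.23°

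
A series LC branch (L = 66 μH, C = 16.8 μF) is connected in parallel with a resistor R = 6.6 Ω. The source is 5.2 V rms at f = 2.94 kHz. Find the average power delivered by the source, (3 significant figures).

4.10 W

ω = 2πf = 18470 rad/s
X_L = ωL = 1.22 Ω
X_C = 1/(ωC) = 3.22 Ω
Branch 1: Z₁ = R = 6.60 Ω
Branch 2 (series LC): Z₂ = j(X_L − X_C) = −j2.00 Ω
Parallel: Z = Z₁Z₂/(Z₁+Z₂), |Z| = 1.92 Ω, ∠Z = -73.1°
I = V/|Z| = 2.71 A
P = VI cos φ = 5.2 × 2.71 × cos(-73.1°) = 4.10 W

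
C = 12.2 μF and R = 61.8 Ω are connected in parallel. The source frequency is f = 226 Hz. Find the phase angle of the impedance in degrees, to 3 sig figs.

ω = 2πf = 1420 rad/s
X_C = 1/(ωC) = 57.7 Ω
Parallel: admittances add. Y = 1/R + jωC
Y = (0.0162 + j0.0173) S
|Y| = 0.0237 S → |Z| = 1/|Y| = 42.2 Ω, ∠Z = −∠Y = -47.0°

-47.0°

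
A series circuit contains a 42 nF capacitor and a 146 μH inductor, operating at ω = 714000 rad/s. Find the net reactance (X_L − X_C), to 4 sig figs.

X_L = ωL = 104.2 Ω
X_C = 1/(ωC) = 33.35 Ω
X = 104.2 − 33.35 = 70.90 Ω

70.90 Ω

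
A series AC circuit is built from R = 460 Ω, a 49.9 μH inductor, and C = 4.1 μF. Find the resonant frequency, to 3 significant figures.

11.1 kHz

ω₀ = 1/√(LC) = 1/√(4.99e-05 × 4.1e-06) = 69910 rad/s
f₀ = ω₀/(2π) = 11.1 kHz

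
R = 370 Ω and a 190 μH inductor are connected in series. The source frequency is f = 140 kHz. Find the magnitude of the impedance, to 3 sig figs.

406 Ω

ω = 2πf = 879600 rad/s
X_L = ωL = 167 Ω
Z = 370 + j167 Ω
|Z| = √(370² + 167²) = 406 Ω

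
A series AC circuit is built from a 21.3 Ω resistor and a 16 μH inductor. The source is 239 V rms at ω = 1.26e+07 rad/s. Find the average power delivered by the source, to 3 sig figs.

29.6 W

X_L = ωL = 202 Ω
Z = 21.3 + j202 Ω
|Z| = √(21.3² + 202²) = 203 Ω
∠Z = arctan(202/21.3) = 84.0°
I = V/|Z| = 1.18 A
P = VI cos φ = 239 × 1.18 × cos(84.0°) = 29.6 W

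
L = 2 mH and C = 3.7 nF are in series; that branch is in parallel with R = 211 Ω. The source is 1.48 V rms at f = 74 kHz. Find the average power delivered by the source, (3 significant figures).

10.4 mW

ω = 2πf = 465000 rad/s
X_L = ωL = 930 Ω
X_C = 1/(ωC) = 581 Ω
Branch 1: Z₁ = R = 211 Ω
Branch 2 (series LC): Z₂ = j(X_L − X_C) = j349 Ω
Parallel: Z = Z₁Z₂/(Z₁+Z₂), |Z| = 181 Ω, ∠Z = 31.2°
I = V/|Z| = 8.20 mA
P = VI cos φ = 1.48 × 0.00820 × cos(31.2°) = 10.4 mW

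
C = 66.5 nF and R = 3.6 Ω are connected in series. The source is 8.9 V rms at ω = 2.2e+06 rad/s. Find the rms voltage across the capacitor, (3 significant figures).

X_C = 1/(ωC) = 6.84 Ω
Z = 3.60 − j6.84 Ω
|Z| = √(3.60² + 6.84²) = 7.73 Ω
I = V/|Z| = 1.15 A
V_C = I·|Z_C| = 1.15 × 6.84 = 7.87 V

7.87 V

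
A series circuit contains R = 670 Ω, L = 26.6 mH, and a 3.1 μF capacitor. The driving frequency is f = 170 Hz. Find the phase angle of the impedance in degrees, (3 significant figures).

-22.2°

ω = 2πf = 1068 rad/s
X_L = ωL = 28.4 Ω
X_C = 1/(ωC) = 302 Ω
Net reactance X = X_L − X_C = -274 Ω
Z = 670 − j274 Ω
|Z| = √(670² + 274²) = 724 Ω
∠Z = arctan(-274/670) = -22.2°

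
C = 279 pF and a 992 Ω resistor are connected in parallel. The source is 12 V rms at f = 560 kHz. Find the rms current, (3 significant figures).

ω = 2πf = 3.519e+06 rad/s
X_C = 1/(ωC) = 1020 Ω
Parallel: admittances add. Y = 1/R + jωC
Y = (0.00101 + j0.000982) S
|Y| = 0.00141 S → |Z| = 1/|Y| = 711 Ω, ∠Z = −∠Y = -44.2°
I = V/|Z| = 12/711 = 16.9 mA

16.9 mA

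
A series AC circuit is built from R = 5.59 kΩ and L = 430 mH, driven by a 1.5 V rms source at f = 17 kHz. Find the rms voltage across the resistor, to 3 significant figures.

0.181 V

ω = 2πf = 106800 rad/s
X_L = ωL = 45900 Ω
Z = 5590 + j45900 Ω
|Z| = √(5590² + 45900²) = 46300 Ω
I = V/|Z| = 32.4 μA
V_R = I·|Z_R| = 3.24e-05 × 5590 = 0.181 V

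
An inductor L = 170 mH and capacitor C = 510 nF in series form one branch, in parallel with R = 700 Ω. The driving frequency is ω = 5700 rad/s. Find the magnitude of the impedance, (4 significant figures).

X_L = ωL = 969.0 Ω
X_C = 1/(ωC) = 344.0 Ω
Branch 1: Z₁ = R = 700.0 Ω
Branch 2 (series LC): Z₂ = j(X_L − X_C) = j625.0 Ω
Parallel: Z = Z₁Z₂/(Z₁+Z₂), |Z| = 466.2 Ω, ∠Z = 48.24°

466.2 Ω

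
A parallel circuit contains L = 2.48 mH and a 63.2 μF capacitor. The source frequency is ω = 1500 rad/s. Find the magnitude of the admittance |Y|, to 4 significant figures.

174.0 mS

X_L = ωL = 3.720 Ω
X_C = 1/(ωC) = 10.55 Ω
Parallel: admittances add. Y = 1/(jωL) + jωC
Y = (0 − j0.1740) S
|Y| = 0.1740 S → |Z| = 1/|Y| = 5.747 Ω, ∠Z = −∠Y = 90.00°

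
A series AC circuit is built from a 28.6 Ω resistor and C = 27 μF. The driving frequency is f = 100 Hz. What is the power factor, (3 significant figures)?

ω = 2πf = 628.3 rad/s
X_C = 1/(ωC) = 58.9 Ω
Z = 28.6 − j58.9 Ω
|Z| = √(28.6² + 58.9²) = 65.5 Ω
∠Z = arctan(-58.9/28.6) = -64.1°
cos φ = cos(-64.1°) = 0.437

0.437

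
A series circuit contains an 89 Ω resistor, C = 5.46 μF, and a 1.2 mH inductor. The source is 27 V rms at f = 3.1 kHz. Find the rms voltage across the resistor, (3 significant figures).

26.7 V

ω = 2πf = 19480 rad/s
X_L = ωL = 23.4 Ω
X_C = 1/(ωC) = 9.40 Ω
Net reactance X = X_L − X_C = 14.0 Ω
Z = 89.0 + j14.0 Ω
|Z| = √(89.0² + 14.0²) = 90.1 Ω
I = V/|Z| = 300 mA
V_R = I·|Z_R| = 0.300 × 89.0 = 26.7 V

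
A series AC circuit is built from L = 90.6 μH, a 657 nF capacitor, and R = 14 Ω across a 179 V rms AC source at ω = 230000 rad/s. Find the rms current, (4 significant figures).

X_L = ωL = 20.84 Ω
X_C = 1/(ωC) = 6.618 Ω
Net reactance X = X_L − X_C = 14.22 Ω
Z = 14.00 + j14.22 Ω
|Z| = √(14.00² + 14.22²) = 19.96 Ω
I = V/|Z| = 179/19.96 = 8.970 A

8.970 A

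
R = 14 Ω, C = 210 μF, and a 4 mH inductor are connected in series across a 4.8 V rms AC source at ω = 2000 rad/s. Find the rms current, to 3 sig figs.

X_L = ωL = 8.00 Ω
X_C = 1/(ωC) = 2.38 Ω
Net reactance X = X_L − X_C = 5.62 Ω
Z = 14.0 + j5.62 Ω
|Z| = √(14.0² + 5.62²) = 15.1 Ω
I = V/|Z| = 4.8/15.1 = 318 mA

318 mA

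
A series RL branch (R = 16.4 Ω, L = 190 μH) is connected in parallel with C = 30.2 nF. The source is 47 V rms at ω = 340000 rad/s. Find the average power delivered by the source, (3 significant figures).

8.16 W

X_L = ωL = 64.6 Ω
X_C = 1/(ωC) = 97.4 Ω
Branch 1 (R+jX_L): Z₁ = 16.4 + j64.6 Ω, |Z₁| = 66.6 Ω
Branch 2 (−jX_C): Z₂ = −j97.4 Ω
Parallel: Z = Z₁Z₂/(Z₁+Z₂), |Z| = 177 Ω, ∠Z = 49.2°
I = V/|Z| = 265 mA
P = VI cos φ = 47 × 0.265 × cos(49.2°) = 8.16 W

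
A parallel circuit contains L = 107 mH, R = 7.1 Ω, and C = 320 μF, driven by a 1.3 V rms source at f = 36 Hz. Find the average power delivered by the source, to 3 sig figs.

ω = 2πf = 226.2 rad/s
X_L = ωL = 24.2 Ω
X_C = 1/(ωC) = 13.8 Ω
Parallel: admittances add. Y = 1/R + 1/(jωL) + jωC
Y = (0.141 + j0.0311) S
|Y| = 0.144 S → |Z| = 1/|Y| = 6.93 Ω, ∠Z = −∠Y = -12.4°
I = V/|Z| = 187 mA
P = VI cos φ = 1.3 × 0.187 × cos(-12.4°) = 238 mW

238 mW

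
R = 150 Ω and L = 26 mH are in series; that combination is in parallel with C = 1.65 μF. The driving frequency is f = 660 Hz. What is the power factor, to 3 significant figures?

0.767

ω = 2πf = 4147 rad/s
X_L = ωL = 108 Ω
X_C = 1/(ωC) = 146 Ω
Branch 1 (R+jX_L): Z₁ = 150 + j108 Ω, |Z₁| = 185 Ω
Branch 2 (−jX_C): Z₂ = −j146 Ω
Parallel: Z = Z₁Z₂/(Z₁+Z₂), |Z| = 174 Ω, ∠Z = -40.0°
cos φ = cos(-40.0°) = 0.767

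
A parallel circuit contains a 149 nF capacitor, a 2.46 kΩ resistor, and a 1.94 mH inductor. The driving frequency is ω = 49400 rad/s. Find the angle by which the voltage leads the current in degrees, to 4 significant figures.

X_L = ωL = 95.84 Ω
X_C = 1/(ωC) = 135.9 Ω
Parallel: admittances add. Y = 1/R + 1/(jωL) + jωC
Y = (0.0004065 − j0.003074) S
|Y| = 0.003101 S → |Z| = 1/|Y| = 322.5 Ω, ∠Z = −∠Y = 82.47°

82.47°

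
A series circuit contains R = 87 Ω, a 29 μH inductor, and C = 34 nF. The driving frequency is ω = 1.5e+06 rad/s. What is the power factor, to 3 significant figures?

X_L = ωL = 43.5 Ω
X_C = 1/(ωC) = 19.6 Ω
Net reactance X = X_L − X_C = 23.9 Ω
Z = 87.0 + j23.9 Ω
|Z| = √(87.0² + 23.9²) = 90.2 Ω
∠Z = arctan(23.9/87.0) = 15.4°
cos φ = cos(15.4°) = 0.964

0.964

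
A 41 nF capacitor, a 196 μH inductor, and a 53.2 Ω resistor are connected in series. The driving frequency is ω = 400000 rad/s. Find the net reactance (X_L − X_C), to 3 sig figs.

X_L = ωL = 78.4 Ω
X_C = 1/(ωC) = 61.0 Ω
X = 78.4 − 61.0 = 17.4 Ω

17.4 Ω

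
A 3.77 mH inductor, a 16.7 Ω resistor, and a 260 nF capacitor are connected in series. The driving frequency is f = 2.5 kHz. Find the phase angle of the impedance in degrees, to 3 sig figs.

-84.9°

ω = 2πf = 15710 rad/s
X_L = ωL = 59.2 Ω
X_C = 1/(ωC) = 245 Ω
Net reactance X = X_L − X_C = -186 Ω
Z = 16.7 − j186 Ω
|Z| = √(16.7² + 186²) = 186 Ω
∠Z = arctan(-186/16.7) = -84.9°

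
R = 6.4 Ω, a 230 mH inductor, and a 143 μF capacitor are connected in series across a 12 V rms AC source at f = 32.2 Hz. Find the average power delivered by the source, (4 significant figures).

5.003 W

ω = 2πf = 202.3 rad/s
X_L = ωL = 46.53 Ω
X_C = 1/(ωC) = 34.56 Ω
Net reactance X = X_L − X_C = 11.97 Ω
Z = 6.400 + j11.97 Ω
|Z| = √(6.400² + 11.97²) = 13.57 Ω
∠Z = arctan(11.97/6.400) = 61.87°
I = V/|Z| = 884.1 mA
P = VI cos φ = 12 × 0.8841 × cos(61.87°) = 5.003 W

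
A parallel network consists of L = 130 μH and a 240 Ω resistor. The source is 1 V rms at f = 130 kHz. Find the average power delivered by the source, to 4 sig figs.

4.167 mW

ω = 2πf = 816800 rad/s
X_L = ωL = 106.2 Ω
Parallel: admittances add. Y = 1/R + 1/(jωL)
Y = (0.004167 − j0.009417) S
|Y| = 0.01030 S → |Z| = 1/|Y| = 97.11 Ω, ∠Z = −∠Y = 66.13°
I = V/|Z| = 10.30 mA
P = VI cos φ = 1 × 0.01030 × cos(66.13°) = 4.167 mW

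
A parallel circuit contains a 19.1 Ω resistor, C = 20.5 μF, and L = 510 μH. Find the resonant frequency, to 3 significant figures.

1.56 kHz

ω₀ = 1/√(LC) = 1/√(0.00051 × 2.05e-05) = 9780 rad/s
f₀ = ω₀/(2π) = 1.56 kHz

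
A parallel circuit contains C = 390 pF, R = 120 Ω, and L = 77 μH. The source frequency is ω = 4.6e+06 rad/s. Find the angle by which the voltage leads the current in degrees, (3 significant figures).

7.04°

X_L = ωL = 354 Ω
X_C = 1/(ωC) = 557 Ω
Parallel: admittances add. Y = 1/R + 1/(jωL) + jωC
Y = (0.00833 − j0.00103) S
|Y| = 0.00840 S → |Z| = 1/|Y| = 119 Ω, ∠Z = −∠Y = 7.04°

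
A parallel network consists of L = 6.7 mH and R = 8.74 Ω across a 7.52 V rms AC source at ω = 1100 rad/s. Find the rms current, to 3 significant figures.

X_L = ωL = 7.37 Ω
Parallel: admittances add. Y = 1/R + 1/(jωL)
Y = (0.114 − j0.136) S
|Y| = 0.177 S → |Z| = 1/|Y| = 5.63 Ω, ∠Z = −∠Y = 49.9°
I = V/|Z| = 7.52/5.63 = 1.33 A

1.33 A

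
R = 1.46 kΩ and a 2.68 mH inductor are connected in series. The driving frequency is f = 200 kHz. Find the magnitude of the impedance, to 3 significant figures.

ω = 2πf = 1.257e+06 rad/s
X_L = ωL = 3370 Ω
Z = 1460 + j3370 Ω
|Z| = √(1460² + 3370²) = 3670 Ω

3670 Ω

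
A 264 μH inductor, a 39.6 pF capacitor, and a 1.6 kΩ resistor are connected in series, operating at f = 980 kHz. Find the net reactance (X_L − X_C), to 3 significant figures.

ω = 2πf = 6.158e+06 rad/s
X_L = ωL = 1630 Ω
X_C = 1/(ωC) = 4100 Ω
X = 1630 − 4100 = -2480 Ω

-2480 Ω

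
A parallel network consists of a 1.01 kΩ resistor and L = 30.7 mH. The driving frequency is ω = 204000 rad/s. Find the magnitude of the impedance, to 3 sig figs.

X_L = ωL = 6260 Ω
Parallel: admittances add. Y = 1/R + 1/(jωL)
Y = (0.000990 − j0.000160) S
|Y| = 0.00100 S → |Z| = 1/|Y| = 997 Ω, ∠Z = −∠Y = 9.16°

997 Ω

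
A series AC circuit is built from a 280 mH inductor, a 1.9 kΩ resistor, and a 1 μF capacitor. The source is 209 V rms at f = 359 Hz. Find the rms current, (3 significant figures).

ω = 2πf = 2256 rad/s
X_L = ωL = 632 Ω
X_C = 1/(ωC) = 443 Ω
Net reactance X = X_L − X_C = 188 Ω
Z = 1900 + j188 Ω
|Z| = √(1900² + 188²) = 1910 Ω
I = V/|Z| = 209/1910 = 109 mA

109 mA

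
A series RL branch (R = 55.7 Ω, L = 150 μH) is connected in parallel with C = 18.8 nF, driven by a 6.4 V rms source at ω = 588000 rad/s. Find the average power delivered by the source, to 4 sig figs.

X_L = ωL = 88.20 Ω
X_C = 1/(ωC) = 90.46 Ω
Branch 1 (R+jX_L): Z₁ = 55.70 + j88.20 Ω, |Z₁| = 104.3 Ω
Branch 2 (−jX_C): Z₂ = −j90.46 Ω
Parallel: Z = Z₁Z₂/(Z₁+Z₂), |Z| = 169.3 Ω, ∠Z = -29.95°
I = V/|Z| = 37.81 mA
P = VI cos φ = 6.4 × 0.03781 × cos(-29.95°) = 209.7 mW

209.7 mW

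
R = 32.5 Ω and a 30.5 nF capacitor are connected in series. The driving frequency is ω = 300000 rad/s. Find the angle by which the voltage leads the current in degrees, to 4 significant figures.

X_C = 1/(ωC) = 109.3 Ω
Z = 32.50 − j109.3 Ω
|Z| = √(32.50² + 109.3²) = 114.0 Ω
∠Z = arctan(-109.3/32.50) = -73.44°

-73.44°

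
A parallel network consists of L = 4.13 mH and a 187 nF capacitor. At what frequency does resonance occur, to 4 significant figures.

ω₀ = 1/√(LC) = 1/√(0.00413 × 1.87e-07) = 35980 rad/s
f₀ = ω₀/(2π) = 5.727 kHz

5.727 kHz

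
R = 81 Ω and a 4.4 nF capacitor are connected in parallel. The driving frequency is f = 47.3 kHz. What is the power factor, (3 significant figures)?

0.994

ω = 2πf = 297200 rad/s
X_C = 1/(ωC) = 765 Ω
Parallel: admittances add. Y = 1/R + jωC
Y = (0.0123 + j0.00131) S
|Y| = 0.0124 S → |Z| = 1/|Y| = 80.5 Ω, ∠Z = −∠Y = -6.05°
cos φ = cos(-6.05°) = 0.994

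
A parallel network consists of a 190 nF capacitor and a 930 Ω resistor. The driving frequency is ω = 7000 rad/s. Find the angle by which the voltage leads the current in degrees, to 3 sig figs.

-51.0°

X_C = 1/(ωC) = 752 Ω
Parallel: admittances add. Y = 1/R + jωC
Y = (0.00108 + j0.00133) S
|Y| = 0.00171 S → |Z| = 1/|Y| = 585 Ω, ∠Z = −∠Y = -51.0°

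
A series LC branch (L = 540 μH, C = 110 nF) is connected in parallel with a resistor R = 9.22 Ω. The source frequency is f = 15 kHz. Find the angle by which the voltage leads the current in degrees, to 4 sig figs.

ω = 2πf = 94250 rad/s
X_L = ωL = 50.89 Ω
X_C = 1/(ωC) = 96.46 Ω
Branch 1: Z₁ = R = 9.220 Ω
Branch 2 (series LC): Z₂ = j(X_L − X_C) = −j45.56 Ω
Parallel: Z = Z₁Z₂/(Z₁+Z₂), |Z| = 9.037 Ω, ∠Z = -11.44°

-11.44°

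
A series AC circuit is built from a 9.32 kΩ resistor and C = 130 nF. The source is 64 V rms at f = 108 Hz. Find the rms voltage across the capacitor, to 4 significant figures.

ω = 2πf = 678.6 rad/s
X_C = 1/(ωC) = 11340 Ω
Z = 9320 − j11340 Ω
|Z| = √(9320² + 11340²) = 14680 Ω
I = V/|Z| = 4.361 mA
V_C = I·|Z_C| = 0.004361 × 11340 = 49.44 V

49.44 V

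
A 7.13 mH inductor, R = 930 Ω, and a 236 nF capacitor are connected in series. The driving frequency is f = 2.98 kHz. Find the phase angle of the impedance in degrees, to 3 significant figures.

ω = 2πf = 18720 rad/s
X_L = ωL = 134 Ω
X_C = 1/(ωC) = 226 Ω
Net reactance X = X_L − X_C = -92.8 Ω
Z = 930 − j92.8 Ω
|Z| = √(930² + 92.8²) = 935 Ω
∠Z = arctan(-92.8/930) = -5.70°

-5.70°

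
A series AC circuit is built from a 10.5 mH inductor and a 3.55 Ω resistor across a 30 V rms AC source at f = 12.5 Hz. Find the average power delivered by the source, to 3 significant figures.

241 W

ω = 2πf = 78.54 rad/s
X_L = ωL = 0.825 Ω
Z = 3.55 + j0.825 Ω
|Z| = √(3.55² + 0.825²) = 3.64 Ω
∠Z = arctan(0.825/3.55) = 13.1°
I = V/|Z| = 8.23 A
P = VI cos φ = 30 × 8.23 × cos(13.1°) = 241 W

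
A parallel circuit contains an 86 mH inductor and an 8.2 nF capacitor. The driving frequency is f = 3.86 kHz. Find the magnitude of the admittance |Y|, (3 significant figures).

281 μS

ω = 2πf = 24250 rad/s
X_L = ωL = 2090 Ω
X_C = 1/(ωC) = 5030 Ω
Parallel: admittances add. Y = 1/(jωL) + jωC
Y = (0 − j0.000281) S
|Y| = 0.000281 S → |Z| = 1/|Y| = 3560 Ω, ∠Z = −∠Y = 90.0°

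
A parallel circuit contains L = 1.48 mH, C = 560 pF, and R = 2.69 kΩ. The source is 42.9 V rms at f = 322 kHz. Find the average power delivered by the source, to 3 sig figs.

684 mW

ω = 2πf = 2.023e+06 rad/s
X_L = ωL = 2990 Ω
X_C = 1/(ωC) = 883 Ω
Parallel: admittances add. Y = 1/R + 1/(jωL) + jωC
Y = (0.000372 + j0.000799) S
|Y| = 0.000881 S → |Z| = 1/|Y| = 1130 Ω, ∠Z = −∠Y = -65.0°
I = V/|Z| = 37.8 mA
P = VI cos φ = 42.9 × 0.0378 × cos(-65.0°) = 684 mW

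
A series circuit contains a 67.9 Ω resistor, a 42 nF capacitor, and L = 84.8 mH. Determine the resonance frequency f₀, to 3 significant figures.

ω₀ = 1/√(LC) = 1/√(0.0848 × 4.2e-08) = 16760 rad/s
f₀ = ω₀/(2π) = 2.67 kHz

2.67 kHz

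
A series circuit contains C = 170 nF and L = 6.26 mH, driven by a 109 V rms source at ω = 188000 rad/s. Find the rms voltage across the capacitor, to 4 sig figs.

2.977 V

X_L = ωL = 1177 Ω
X_C = 1/(ωC) = 31.29 Ω
Net reactance X = X_L − X_C = 1146 Ω
Z = j1146 Ω
|Z| = √(0² + 1146²) = 1146 Ω
I = V/|Z| = 95.15 mA
V_C = I·|Z_C| = 0.09515 × 31.29 = 2.977 V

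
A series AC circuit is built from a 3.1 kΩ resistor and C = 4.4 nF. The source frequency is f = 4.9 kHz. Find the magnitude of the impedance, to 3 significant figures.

8010 Ω

ω = 2πf = 30790 rad/s
X_C = 1/(ωC) = 7380 Ω
Z = 3100 − j7380 Ω
|Z| = √(3100² + 7380²) = 8010 Ω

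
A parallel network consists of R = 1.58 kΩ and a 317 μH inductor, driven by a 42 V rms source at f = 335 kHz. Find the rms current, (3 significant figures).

ω = 2πf = 2.105e+06 rad/s
X_L = ωL = 667 Ω
Parallel: admittances add. Y = 1/R + 1/(jωL)
Y = (0.000633 − j0.00150) S
|Y| = 0.00163 S → |Z| = 1/|Y| = 615 Ω, ∠Z = −∠Y = 67.1°
I = V/|Z| = 42/615 = 68.3 mA

68.3 mA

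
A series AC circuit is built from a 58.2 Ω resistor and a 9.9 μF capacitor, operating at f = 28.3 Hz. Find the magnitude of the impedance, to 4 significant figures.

ω = 2πf = 177.8 rad/s
X_C = 1/(ωC) = 568.1 Ω
Z = 58.20 − j568.1 Ω
|Z| = √(58.20² + 568.1²) = 571.0 Ω

571.0 Ω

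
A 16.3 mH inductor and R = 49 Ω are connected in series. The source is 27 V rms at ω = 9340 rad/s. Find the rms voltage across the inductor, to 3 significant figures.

X_L = ωL = 152 Ω
Z = 49.0 + j152 Ω
|Z| = √(49.0² + 152²) = 160 Ω
I = V/|Z| = 169 mA
V_L = I·|Z_L| = 0.169 × 152 = 25.7 V

25.7 V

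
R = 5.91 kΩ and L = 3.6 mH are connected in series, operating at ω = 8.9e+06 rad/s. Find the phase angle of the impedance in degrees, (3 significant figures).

79.5°

X_L = ωL = 32000 Ω
Z = 5910 + j32000 Ω
|Z| = √(5910² + 32000²) = 32600 Ω
∠Z = arctan(32000/5910) = 79.5°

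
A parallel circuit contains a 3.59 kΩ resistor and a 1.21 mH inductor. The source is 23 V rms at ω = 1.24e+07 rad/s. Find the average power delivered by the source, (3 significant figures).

147 mW

X_L = ωL = 15000 Ω
Parallel: admittances add. Y = 1/R + 1/(jωL)
Y = (0.000279 − j6.66e-05) S
|Y| = 0.000286 S → |Z| = 1/|Y| = 3490 Ω, ∠Z = −∠Y = 13.5°
I = V/|Z| = 6.59 mA
P = VI cos φ = 23 × 0.00659 × cos(13.5°) = 147 mW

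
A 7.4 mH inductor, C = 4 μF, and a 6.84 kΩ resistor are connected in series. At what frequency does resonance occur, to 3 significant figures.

ω₀ = 1/√(LC) = 1/√(0.0074 × 4e-06) = 5812 rad/s
f₀ = ω₀/(2π) = 925 Hz

925 Hz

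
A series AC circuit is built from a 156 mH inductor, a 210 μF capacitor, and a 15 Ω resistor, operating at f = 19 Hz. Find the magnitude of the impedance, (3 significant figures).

26.0 Ω

ω = 2πf = 119.4 rad/s
X_L = ωL = 18.6 Ω
X_C = 1/(ωC) = 39.9 Ω
Net reactance X = X_L − X_C = -21.3 Ω
Z = 15.0 − j21.3 Ω
|Z| = √(15.0² + 21.3²) = 26.0 Ω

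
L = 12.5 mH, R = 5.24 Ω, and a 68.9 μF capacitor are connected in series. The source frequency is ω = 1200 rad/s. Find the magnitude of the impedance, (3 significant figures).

X_L = ωL = 15.0 Ω
X_C = 1/(ωC) = 12.1 Ω
Net reactance X = X_L − X_C = 2.91 Ω
Z = 5.24 + j2.91 Ω
|Z| = √(5.24² + 2.91²) = 5.99 Ω

5.99 Ω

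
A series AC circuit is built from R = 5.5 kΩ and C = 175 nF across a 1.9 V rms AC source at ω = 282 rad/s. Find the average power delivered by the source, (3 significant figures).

X_C = 1/(ωC) = 20300 Ω
Z = 5500 − j20300 Ω
|Z| = √(5500² + 20300²) = 21000 Ω
∠Z = arctan(-20300/5500) = -74.8°
I = V/|Z| = 90.5 μA
P = VI cos φ = 1.9 × 9.05e-05 × cos(-74.8°) = 45.0 μW

45.0 μW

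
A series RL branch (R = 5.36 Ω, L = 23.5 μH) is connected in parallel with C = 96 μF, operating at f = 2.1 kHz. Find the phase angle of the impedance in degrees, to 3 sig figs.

-81.6°

ω = 2πf = 13190 rad/s
X_L = ωL = 0.310 Ω
X_C = 1/(ωC) = 0.789 Ω
Branch 1 (R+jX_L): Z₁ = 5.36 + j0.310 Ω, |Z₁| = 5.37 Ω
Branch 2 (−jX_C): Z₂ = −j0.789 Ω
Parallel: Z = Z₁Z₂/(Z₁+Z₂), |Z| = 0.788 Ω, ∠Z = -81.6°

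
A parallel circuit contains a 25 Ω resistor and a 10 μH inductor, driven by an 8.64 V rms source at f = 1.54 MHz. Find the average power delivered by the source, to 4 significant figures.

2.986 W

ω = 2πf = 9.676e+06 rad/s
X_L = ωL = 96.76 Ω
Parallel: admittances add. Y = 1/R + 1/(jωL)
Y = (0.04000 − j0.01033) S
|Y| = 0.04131 S → |Z| = 1/|Y| = 24.21 Ω, ∠Z = −∠Y = 14.49°
I = V/|Z| = 356.9 mA
P = VI cos φ = 8.64 × 0.3569 × cos(14.49°) = 2.986 W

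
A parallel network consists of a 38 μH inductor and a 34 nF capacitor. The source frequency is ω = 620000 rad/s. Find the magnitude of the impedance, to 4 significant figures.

X_L = ωL = 23.56 Ω
X_C = 1/(ωC) = 47.44 Ω
Parallel: admittances add. Y = 1/(jωL) + jωC
Y = (0 − j0.02136) S
|Y| = 0.02136 S → |Z| = 1/|Y| = 46.81 Ω, ∠Z = −∠Y = 90.00°

46.81 Ω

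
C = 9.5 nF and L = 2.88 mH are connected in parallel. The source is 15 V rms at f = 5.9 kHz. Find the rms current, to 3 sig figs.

135 mA

ω = 2πf = 37070 rad/s
X_L = ωL = 107 Ω
X_C = 1/(ωC) = 2840 Ω
Parallel: admittances add. Y = 1/(jωL) + jωC
Y = (0 − j0.00901) S
|Y| = 0.00901 S → |Z| = 1/|Y| = 111 Ω, ∠Z = −∠Y = 90.0°
I = V/|Z| = 15/111 = 135 mA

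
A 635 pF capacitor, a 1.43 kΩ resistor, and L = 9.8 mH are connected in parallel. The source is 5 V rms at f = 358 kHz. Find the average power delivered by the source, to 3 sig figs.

17.5 mW

ω = 2πf = 2.249e+06 rad/s
X_L = ωL = 22000 Ω
X_C = 1/(ωC) = 700 Ω
Parallel: admittances add. Y = 1/R + 1/(jωL) + jωC
Y = (0.000699 + j0.00138) S
|Y| = 0.00155 S → |Z| = 1/|Y| = 645 Ω, ∠Z = −∠Y = -63.2°
I = V/|Z| = 7.75 mA
P = VI cos φ = 5 × 0.00775 × cos(-63.2°) = 17.5 mW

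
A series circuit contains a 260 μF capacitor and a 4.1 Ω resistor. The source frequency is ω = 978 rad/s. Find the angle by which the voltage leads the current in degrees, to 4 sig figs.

X_C = 1/(ωC) = 3.933 Ω
Z = 4.100 − j3.933 Ω
|Z| = √(4.100² + 3.933²) = 5.681 Ω
∠Z = arctan(-3.933/4.100) = -43.81°

-43.81°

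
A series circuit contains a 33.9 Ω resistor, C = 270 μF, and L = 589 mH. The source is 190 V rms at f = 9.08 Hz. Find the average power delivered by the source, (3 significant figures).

575 W

ω = 2πf = 57.05 rad/s
X_L = ωL = 33.6 Ω
X_C = 1/(ωC) = 64.9 Ω
Net reactance X = X_L − X_C = -31.3 Ω
Z = 33.9 − j31.3 Ω
|Z| = √(33.9² + 31.3²) = 46.2 Ω
∠Z = arctan(-31.3/33.9) = -42.7°
I = V/|Z| = 4.12 A
P = VI cos φ = 190 × 4.12 × cos(-42.7°) = 575 W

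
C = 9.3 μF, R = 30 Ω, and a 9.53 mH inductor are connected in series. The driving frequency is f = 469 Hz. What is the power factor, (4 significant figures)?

0.9629

ω = 2πf = 2947 rad/s
X_L = ωL = 28.08 Ω
X_C = 1/(ωC) = 36.49 Ω
Net reactance X = X_L − X_C = -8.406 Ω
Z = 30.00 − j8.406 Ω
|Z| = √(30.00² + 8.406²) = 31.16 Ω
∠Z = arctan(-8.406/30.00) = -15.65°
cos φ = cos(-15.65°) = 0.9629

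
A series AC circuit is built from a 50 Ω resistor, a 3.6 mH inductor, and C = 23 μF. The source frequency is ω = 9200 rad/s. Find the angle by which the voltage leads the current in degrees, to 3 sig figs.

29.6°

X_L = ωL = 33.1 Ω
X_C = 1/(ωC) = 4.73 Ω
Net reactance X = X_L − X_C = 28.4 Ω
Z = 50.0 + j28.4 Ω
|Z| = √(50.0² + 28.4²) = 57.5 Ω
∠Z = arctan(28.4/50.0) = 29.6°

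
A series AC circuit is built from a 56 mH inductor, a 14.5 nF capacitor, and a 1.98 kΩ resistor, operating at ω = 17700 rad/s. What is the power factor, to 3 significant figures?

0.563

X_L = ωL = 991 Ω
X_C = 1/(ωC) = 3900 Ω
Net reactance X = X_L − X_C = -2910 Ω
Z = 1980 − j2910 Ω
|Z| = √(1980² + 2910²) = 3520 Ω
∠Z = arctan(-2910/1980) = -55.7°
cos φ = cos(-55.7°) = 0.563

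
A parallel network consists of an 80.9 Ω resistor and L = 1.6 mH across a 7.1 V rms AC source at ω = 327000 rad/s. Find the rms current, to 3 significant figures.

88.8 mA

X_L = ωL = 523 Ω
Parallel: admittances add. Y = 1/R + 1/(jωL)
Y = (0.0124 − j0.00191) S
|Y| = 0.0125 S → |Z| = 1/|Y| = 79.9 Ω, ∠Z = −∠Y = 8.79°
I = V/|Z| = 7.1/79.9 = 88.8 mA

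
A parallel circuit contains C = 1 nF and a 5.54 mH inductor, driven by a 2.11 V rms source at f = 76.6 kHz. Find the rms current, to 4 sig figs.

224.2 μA

ω = 2πf = 481300 rad/s
X_L = ωL = 2666 Ω
X_C = 1/(ωC) = 2078 Ω
Parallel: admittances add. Y = 1/(jωL) + jωC
Y = (0 + j0.0001062) S
|Y| = 0.0001062 S → |Z| = 1/|Y| = 9412 Ω, ∠Z = −∠Y = -90.00°
I = V/|Z| = 2.11/9412 = 224.2 μA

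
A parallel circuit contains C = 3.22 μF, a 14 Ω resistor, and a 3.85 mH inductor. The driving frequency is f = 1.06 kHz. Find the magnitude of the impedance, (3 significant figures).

ω = 2πf = 6660 rad/s
X_L = ωL = 25.6 Ω
X_C = 1/(ωC) = 46.6 Ω
Parallel: admittances add. Y = 1/R + 1/(jωL) + jωC
Y = (0.0714 − j0.0176) S
|Y| = 0.0736 S → |Z| = 1/|Y| = 13.6 Ω, ∠Z = −∠Y = 13.8°

13.6 Ω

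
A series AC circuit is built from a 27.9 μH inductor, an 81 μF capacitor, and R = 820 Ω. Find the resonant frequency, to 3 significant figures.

ω₀ = 1/√(LC) = 1/√(2.79e-05 × 8.1e-05) = 21040 rad/s
f₀ = ω₀/(2π) = 3.35 kHz

3.35 kHz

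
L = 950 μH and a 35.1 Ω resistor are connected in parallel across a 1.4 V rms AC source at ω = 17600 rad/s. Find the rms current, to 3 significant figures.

X_L = ωL = 16.7 Ω
Parallel: admittances add. Y = 1/R + 1/(jωL)
Y = (0.0285 − j0.0598) S
|Y| = 0.0662 S → |Z| = 1/|Y| = 15.1 Ω, ∠Z = −∠Y = 64.5°
I = V/|Z| = 1.4/15.1 = 92.7 mA

92.7 mA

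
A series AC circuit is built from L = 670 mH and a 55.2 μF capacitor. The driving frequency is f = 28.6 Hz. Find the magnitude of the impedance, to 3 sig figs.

19.6 Ω

ω = 2πf = 179.7 rad/s
X_L = ωL = 120 Ω
X_C = 1/(ωC) = 101 Ω
Net reactance X = X_L − X_C = 19.6 Ω
Z = j19.6 Ω
|Z| = √(0² + 19.6²) = 19.6 Ω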